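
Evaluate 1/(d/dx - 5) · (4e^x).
- e^{x}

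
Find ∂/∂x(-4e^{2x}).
- 8 e^{2 x}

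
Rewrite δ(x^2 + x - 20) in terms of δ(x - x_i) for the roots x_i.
\frac{\delta(x + 5) + \delta(x - 4)}{9}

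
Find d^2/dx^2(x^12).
132 x^{10}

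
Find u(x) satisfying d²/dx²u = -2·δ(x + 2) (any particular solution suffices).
-|x + 2|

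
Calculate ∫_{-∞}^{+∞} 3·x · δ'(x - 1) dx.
-3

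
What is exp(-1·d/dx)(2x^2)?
2 x^{2} - 4 x + 2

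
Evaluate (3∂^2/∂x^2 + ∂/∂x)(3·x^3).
9 x \left(x + 6\right)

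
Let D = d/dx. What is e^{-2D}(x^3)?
x^{3} - 6 x^{2} + 12 x - 8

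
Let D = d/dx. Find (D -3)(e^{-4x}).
- 7 e^{- 4 x}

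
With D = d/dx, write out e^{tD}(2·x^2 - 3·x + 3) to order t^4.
2 t^{2} + t \left(4 x - 3\right) + 2 x^{2} - 3 x + 3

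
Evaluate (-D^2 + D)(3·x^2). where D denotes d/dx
6 x - 6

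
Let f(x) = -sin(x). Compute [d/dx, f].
- \cos{\left(x \right)}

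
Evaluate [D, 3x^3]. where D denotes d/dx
9 x^{2}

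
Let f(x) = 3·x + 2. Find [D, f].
3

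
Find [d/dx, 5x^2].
10 x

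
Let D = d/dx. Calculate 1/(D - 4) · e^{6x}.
\frac{e^{6 x}}{2}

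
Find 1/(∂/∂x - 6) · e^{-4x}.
- \frac{e^{- 4 x}}{10}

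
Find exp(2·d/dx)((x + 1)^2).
x^{2} + 6 x + 9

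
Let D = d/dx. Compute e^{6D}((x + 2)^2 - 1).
x^{2} + 16 x + 63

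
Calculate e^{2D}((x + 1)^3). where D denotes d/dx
x^{3} + 9 x^{2} + 27 x + 27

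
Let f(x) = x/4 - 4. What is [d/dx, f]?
\frac{1}{4}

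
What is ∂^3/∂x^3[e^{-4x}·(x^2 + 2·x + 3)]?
8 \left(- 8 x^{2} - 4 x - 15\right) e^{- 4 x}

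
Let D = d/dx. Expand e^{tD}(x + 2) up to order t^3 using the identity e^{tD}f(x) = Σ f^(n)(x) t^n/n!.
t + x + 2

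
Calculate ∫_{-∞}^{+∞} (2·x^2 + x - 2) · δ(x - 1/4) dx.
- \frac{13}{8}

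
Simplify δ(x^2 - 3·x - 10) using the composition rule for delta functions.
\frac{\delta(x + 2) + \delta(x - 5)}{7}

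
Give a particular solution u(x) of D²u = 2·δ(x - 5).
|x - 5|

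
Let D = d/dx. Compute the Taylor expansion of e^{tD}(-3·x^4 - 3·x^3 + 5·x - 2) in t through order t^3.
- t^{3} \left(12 x + 3\right) - 9 t^{2} x \left(2 x + 1\right) - t \left(12 x^{3} + 9 x^{2} - 5\right) - 3 x^{4} - 3 x^{3} + 5 x - 2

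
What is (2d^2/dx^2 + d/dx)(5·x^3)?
15 x \left(x + 4\right)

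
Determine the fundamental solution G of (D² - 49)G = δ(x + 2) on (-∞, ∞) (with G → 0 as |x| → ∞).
-\frac{e^{-7|x + 2|}}{14}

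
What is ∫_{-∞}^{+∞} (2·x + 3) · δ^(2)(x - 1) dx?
0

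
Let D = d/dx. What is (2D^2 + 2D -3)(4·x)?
8 - 12 x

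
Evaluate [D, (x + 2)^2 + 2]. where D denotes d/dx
2 x + 4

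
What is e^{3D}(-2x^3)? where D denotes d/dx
- 2 x^{3} - 18 x^{2} - 54 x - 54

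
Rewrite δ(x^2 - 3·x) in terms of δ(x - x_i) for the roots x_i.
\frac{\delta(x - 3) + \delta(x)}{3}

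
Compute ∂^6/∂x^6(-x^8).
- 20160 x^{2}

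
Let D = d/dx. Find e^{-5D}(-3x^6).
- 3 x^{6} + 90 x^{5} - 1125 x^{4} + 7500 x^{3} - 28125 x^{2} + 56250 x - 46875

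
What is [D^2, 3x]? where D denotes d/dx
6D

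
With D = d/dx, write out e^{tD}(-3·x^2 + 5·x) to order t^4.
- 3 t^{2} - t \left(6 x - 5\right) - 3 x^{2} + 5 x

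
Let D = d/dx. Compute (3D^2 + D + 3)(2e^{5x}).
166 e^{5 x}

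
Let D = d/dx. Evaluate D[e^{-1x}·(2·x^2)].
2 x \left(2 - x\right) e^{- x}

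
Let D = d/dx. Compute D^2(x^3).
6 x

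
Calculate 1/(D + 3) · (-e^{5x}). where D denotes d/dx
- \frac{e^{5 x}}{8}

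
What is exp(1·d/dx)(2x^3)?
2 x^{3} + 6 x^{2} + 6 x + 2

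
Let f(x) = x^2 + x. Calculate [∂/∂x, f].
2 x + 1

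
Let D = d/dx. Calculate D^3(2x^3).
12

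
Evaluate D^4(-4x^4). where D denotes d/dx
-96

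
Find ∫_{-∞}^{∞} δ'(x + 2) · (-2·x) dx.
2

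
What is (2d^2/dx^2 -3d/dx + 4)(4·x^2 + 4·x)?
16 x^{2} - 8 x + 4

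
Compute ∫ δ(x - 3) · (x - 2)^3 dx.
1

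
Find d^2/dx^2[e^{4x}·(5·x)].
\left(80 x + 40\right) e^{4 x}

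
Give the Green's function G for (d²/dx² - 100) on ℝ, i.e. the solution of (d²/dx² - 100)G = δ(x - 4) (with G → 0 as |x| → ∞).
-\frac{e^{-10|x - 4|}}{20}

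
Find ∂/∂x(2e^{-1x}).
- 2 e^{- x}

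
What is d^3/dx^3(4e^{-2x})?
- 32 e^{- 2 x}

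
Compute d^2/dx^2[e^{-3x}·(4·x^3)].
12 x \left(3 x^{2} - 6 x + 2\right) e^{- 3 x}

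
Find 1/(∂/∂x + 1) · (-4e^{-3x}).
2 e^{- 3 x}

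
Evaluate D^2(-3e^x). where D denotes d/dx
- 3 e^{x}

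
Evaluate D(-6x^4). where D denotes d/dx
- 24 x^{3}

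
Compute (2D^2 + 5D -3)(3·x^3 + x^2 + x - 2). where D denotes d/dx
- 9 x^{3} + 42 x^{2} + 43 x + 15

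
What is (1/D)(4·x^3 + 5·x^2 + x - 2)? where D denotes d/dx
x^{4} + \frac{5 x^{3}}{3} + \frac{x^{2}}{2} - 2 x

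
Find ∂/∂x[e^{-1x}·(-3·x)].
3 \left(x - 1\right) e^{- x}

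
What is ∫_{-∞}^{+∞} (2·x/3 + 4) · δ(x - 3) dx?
6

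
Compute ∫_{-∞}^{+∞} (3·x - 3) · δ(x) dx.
-3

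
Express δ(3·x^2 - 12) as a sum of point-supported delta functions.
\frac{\delta(x - 2) + \delta(x + 2)}{12}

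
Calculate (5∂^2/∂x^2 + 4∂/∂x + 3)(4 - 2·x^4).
- 6 x^{4} - 32 x^{3} - 120 x^{2} + 12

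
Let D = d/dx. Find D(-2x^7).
- 14 x^{6}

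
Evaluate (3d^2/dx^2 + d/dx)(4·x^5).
20 x^{3} \left(x + 12\right)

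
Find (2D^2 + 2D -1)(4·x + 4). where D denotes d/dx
4 - 4 x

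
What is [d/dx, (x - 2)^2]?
2 x - 4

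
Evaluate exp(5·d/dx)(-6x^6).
- 6 x^{6} - 180 x^{5} - 2250 x^{4} - 15000 x^{3} - 56250 x^{2} - 112500 x - 93750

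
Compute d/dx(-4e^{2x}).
- 8 e^{2 x}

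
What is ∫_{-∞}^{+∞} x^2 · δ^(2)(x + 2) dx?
2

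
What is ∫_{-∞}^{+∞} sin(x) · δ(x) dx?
0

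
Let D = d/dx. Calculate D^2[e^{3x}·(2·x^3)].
6 x \left(3 x^{2} + 6 x + 2\right) e^{3 x}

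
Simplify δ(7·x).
\frac{\delta(x)}{7}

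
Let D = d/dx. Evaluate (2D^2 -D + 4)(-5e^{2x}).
- 50 e^{2 x}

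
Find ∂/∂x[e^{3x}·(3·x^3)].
9 x^{2} \left(x + 1\right) e^{3 x}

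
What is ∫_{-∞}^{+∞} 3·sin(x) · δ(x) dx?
0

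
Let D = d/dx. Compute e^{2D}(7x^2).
7 x^{2} + 28 x + 28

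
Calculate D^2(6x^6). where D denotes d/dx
180 x^{4}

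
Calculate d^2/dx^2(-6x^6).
- 180 x^{4}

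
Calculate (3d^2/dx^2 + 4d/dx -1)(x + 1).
3 - x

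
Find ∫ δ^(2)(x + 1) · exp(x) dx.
e^{-1}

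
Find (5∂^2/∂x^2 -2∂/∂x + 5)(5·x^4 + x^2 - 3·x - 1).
25 x^{4} - 40 x^{3} + 305 x^{2} - 19 x + 11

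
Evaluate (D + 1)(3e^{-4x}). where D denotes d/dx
- 9 e^{- 4 x}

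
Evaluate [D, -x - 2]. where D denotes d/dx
-1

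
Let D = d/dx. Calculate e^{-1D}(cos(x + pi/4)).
\cos{\left(x - 1 + \frac{\pi}{4} \right)}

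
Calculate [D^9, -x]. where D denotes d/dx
-9D^{8}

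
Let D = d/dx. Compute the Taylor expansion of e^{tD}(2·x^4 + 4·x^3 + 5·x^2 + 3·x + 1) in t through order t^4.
2 t^{4} + t^{3} \left(8 x + 4\right) + t^{2} \left(12 x^{2} + 12 x + 5\right) + t \left(8 x^{3} + 12 x^{2} + 10 x + 3\right) + 2 x^{4} + 4 x^{3} + 5 x^{2} + 3 x + 1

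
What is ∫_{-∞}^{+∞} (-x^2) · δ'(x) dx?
0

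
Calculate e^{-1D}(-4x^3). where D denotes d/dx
- 4 x^{3} + 12 x^{2} - 12 x + 4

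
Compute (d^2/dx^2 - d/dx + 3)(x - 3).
3 x - 10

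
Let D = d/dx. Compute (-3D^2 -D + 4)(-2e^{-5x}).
132 e^{- 5 x}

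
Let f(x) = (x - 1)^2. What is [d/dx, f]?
2 x - 2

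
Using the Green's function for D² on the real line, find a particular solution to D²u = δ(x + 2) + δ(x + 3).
\frac{|x + 2|}{2} + \frac{|x + 3|}{2}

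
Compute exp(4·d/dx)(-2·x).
- 2 x - 8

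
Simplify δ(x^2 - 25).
\frac{\delta(x - 5) + \delta(x + 5)}{10}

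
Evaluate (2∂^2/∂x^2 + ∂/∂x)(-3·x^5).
15 x^{3} \left(- x - 8\right)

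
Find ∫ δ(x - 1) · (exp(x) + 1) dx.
1 + e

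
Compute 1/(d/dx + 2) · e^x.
\frac{e^{x}}{3}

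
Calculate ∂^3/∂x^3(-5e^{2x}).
- 40 e^{2 x}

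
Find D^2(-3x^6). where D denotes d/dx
- 90 x^{4}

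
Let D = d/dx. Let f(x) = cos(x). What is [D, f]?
- \sin{\left(x \right)}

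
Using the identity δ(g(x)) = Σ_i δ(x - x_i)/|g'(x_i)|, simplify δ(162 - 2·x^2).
\frac{\delta(x - 9) + \delta(x + 9)}{36}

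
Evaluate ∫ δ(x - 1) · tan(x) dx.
\tan{\left(1 \right)}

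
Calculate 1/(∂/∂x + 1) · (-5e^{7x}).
- \frac{5 e^{7 x}}{8}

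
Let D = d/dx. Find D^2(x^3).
6 x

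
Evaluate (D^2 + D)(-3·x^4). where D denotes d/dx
12 x^{2} \left(- x - 3\right)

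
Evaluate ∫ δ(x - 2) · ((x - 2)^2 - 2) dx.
-2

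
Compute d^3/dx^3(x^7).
210 x^{4}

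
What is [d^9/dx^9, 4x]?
36\frac{d^{8}}{dx^{8}}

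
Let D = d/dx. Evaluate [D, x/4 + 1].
\frac{1}{4}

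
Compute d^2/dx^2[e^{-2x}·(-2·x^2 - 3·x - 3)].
4 \left(- 2 x^{2} + x - 1\right) e^{- 2 x}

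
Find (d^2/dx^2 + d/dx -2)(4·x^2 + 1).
- 8 x^{2} + 8 x + 6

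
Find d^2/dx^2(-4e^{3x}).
- 36 e^{3 x}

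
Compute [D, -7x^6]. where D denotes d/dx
- 42 x^{5}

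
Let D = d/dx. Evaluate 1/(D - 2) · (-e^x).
e^{x}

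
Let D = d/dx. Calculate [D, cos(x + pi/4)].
- \sin{\left(x + \frac{\pi}{4} \right)}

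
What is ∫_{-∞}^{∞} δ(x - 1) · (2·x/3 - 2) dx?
- \frac{4}{3}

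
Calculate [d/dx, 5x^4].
20 x^{3}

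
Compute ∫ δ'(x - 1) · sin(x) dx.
- \cos{\left(1 \right)}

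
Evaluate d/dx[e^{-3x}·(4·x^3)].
12 x^{2} \left(1 - x\right) e^{- 3 x}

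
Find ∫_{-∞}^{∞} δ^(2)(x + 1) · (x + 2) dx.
0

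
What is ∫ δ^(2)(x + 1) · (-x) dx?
0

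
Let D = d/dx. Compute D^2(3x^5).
60 x^{3}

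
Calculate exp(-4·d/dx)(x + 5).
x + 1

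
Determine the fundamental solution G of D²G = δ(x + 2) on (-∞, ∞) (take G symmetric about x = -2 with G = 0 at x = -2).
\frac{|x + 2|}{2}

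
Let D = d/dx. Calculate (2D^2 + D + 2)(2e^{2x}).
24 e^{2 x}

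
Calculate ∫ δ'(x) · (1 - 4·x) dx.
4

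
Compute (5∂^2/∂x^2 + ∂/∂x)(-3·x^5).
15 x^{3} \left(- x - 20\right)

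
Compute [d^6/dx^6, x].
6\frac{d^{5}}{dx^{5}}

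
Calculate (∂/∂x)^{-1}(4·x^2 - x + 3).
\frac{4 x^{3}}{3} - \frac{x^{2}}{2} + 3 x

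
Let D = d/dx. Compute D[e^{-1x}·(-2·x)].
2 \left(x - 1\right) e^{- x}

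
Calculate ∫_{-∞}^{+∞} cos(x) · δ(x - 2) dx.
\cos{\left(2 \right)}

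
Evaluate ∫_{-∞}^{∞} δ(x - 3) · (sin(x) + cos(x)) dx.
\cos{\left(3 \right)} + \sin{\left(3 \right)}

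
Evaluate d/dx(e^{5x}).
5 e^{5 x}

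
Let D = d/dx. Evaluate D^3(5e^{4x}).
320 e^{4 x}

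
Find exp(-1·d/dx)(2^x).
2^{x - 1}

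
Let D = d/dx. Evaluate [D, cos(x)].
- \sin{\left(x \right)}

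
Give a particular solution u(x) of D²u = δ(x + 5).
\frac{|x + 5|}{2}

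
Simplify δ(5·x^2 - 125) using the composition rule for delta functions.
\frac{\delta(x - 5) + \delta(x + 5)}{50}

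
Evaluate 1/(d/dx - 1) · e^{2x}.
e^{2 x}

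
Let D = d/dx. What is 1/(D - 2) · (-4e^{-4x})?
\frac{2 e^{- 4 x}}{3}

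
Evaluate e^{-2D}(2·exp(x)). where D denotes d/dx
2 e^{x - 2}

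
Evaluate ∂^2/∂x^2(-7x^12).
- 924 x^{10}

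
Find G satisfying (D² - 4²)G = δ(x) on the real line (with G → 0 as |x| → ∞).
-\frac{e^{-4|x|}}{8}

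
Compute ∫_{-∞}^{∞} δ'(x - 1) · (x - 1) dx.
-1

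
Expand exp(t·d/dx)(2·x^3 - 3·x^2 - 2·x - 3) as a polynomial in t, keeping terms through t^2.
t^{2} \left(6 x - 3\right) - 2 t \left(- 3 x^{2} + 3 x + 1\right) + 2 x^{3} - 3 x^{2} - 2 x - 3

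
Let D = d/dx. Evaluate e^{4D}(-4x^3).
- 4 x^{3} - 48 x^{2} - 192 x - 256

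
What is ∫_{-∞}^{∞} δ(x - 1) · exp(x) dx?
e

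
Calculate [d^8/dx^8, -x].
-8\frac{d^{7}}{dx^{7}}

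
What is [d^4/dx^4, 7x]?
28\frac{d^{3}}{dx^{3}}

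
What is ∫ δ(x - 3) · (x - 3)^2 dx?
0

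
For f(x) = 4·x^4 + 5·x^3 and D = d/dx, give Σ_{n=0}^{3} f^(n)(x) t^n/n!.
t^{3} \left(16 x + 5\right) + 3 t^{2} x \left(8 x + 5\right) + t x^{2} \left(16 x + 15\right) + 4 x^{4} + 5 x^{3}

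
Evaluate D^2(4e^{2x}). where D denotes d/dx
16 e^{2 x}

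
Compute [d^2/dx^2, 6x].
12\frac{d}{dx}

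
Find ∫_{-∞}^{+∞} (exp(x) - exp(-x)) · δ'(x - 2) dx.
- 2 \cosh{\left(2 \right)}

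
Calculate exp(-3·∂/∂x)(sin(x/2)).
\sin{\left(\frac{x}{2} - \frac{3}{2} \right)}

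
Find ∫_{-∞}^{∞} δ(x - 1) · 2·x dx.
2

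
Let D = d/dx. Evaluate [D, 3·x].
3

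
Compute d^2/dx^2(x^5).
20 x^{3}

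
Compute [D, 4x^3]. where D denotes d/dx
12 x^{2}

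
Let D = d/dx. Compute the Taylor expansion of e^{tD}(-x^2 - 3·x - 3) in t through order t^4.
- t^{2} - t \left(2 x + 3\right) - x^{2} - 3 x - 3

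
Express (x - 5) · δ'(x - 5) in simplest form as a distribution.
-\delta(x - 5)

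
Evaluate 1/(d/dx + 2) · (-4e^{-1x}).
- 4 e^{- x}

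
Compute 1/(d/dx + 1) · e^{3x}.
\frac{e^{3 x}}{4}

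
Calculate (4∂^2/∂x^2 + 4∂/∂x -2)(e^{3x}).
46 e^{3 x}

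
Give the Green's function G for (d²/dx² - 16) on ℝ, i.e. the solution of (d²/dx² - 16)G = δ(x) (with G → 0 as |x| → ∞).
-\frac{e^{-4|x|}}{8}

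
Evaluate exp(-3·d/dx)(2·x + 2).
2 x - 4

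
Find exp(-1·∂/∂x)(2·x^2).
2 x^{2} - 4 x + 2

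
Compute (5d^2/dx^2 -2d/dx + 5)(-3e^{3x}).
- 132 e^{3 x}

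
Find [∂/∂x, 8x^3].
24 x^{2}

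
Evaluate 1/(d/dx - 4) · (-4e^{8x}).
- e^{8 x}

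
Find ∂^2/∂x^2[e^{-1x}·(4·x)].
4 \left(x - 2\right) e^{- x}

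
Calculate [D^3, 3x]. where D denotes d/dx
9D^{2}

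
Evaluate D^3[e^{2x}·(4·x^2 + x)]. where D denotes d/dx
\left(32 x^{2} + 104 x + 60\right) e^{2 x}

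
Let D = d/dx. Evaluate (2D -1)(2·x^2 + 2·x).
- 2 x^{2} + 6 x + 4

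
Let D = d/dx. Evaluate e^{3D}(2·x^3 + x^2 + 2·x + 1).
2 x^{3} + 19 x^{2} + 62 x + 70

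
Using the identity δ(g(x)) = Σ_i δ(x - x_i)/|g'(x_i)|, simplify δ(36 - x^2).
\frac{\delta(x - 6) + \delta(x + 6)}{12}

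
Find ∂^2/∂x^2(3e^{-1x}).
3 e^{- x}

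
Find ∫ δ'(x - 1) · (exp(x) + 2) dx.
- e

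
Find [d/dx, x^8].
8 x^{7}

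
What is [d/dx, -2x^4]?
- 8 x^{3}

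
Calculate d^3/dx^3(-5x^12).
- 6600 x^{9}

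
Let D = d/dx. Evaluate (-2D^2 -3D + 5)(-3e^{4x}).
117 e^{4 x}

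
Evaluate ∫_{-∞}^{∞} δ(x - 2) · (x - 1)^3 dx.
1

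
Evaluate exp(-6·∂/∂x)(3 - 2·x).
15 - 2 x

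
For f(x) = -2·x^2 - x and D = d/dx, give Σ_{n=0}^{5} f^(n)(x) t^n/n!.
- 2 t^{2} - t \left(4 x + 1\right) - 2 x^{2} - x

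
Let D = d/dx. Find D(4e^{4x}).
16 e^{4 x}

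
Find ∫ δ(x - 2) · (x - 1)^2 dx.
1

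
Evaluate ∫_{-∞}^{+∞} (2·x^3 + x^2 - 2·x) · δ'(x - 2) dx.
-26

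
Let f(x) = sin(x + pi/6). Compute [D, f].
\cos{\left(x + \frac{\pi}{6} \right)}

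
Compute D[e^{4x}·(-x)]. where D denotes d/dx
\left(- 4 x - 1\right) e^{4 x}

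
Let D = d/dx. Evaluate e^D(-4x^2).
- 4 x^{2} - 8 x - 4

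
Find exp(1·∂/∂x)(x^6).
x^{6} + 6 x^{5} + 15 x^{4} + 20 x^{3} + 15 x^{2} + 6 x + 1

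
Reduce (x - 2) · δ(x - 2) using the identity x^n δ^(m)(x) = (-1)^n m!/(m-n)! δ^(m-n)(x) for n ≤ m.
0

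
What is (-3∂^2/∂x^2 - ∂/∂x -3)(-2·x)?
6 x + 2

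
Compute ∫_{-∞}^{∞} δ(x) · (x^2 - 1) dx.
-1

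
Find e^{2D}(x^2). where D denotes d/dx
x^{2} + 4 x + 4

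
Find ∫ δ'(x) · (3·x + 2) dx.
-3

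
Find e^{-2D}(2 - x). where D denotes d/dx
4 - x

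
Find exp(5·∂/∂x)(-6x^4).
- 6 x^{4} - 120 x^{3} - 900 x^{2} - 3000 x - 3750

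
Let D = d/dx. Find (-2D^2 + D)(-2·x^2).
8 - 4 x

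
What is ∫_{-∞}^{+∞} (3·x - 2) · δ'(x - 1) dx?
-3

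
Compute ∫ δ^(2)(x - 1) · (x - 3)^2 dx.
2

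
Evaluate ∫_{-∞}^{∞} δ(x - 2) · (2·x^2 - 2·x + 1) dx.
5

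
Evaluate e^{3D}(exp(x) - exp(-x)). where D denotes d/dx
2 \sinh{\left(x + 3 \right)}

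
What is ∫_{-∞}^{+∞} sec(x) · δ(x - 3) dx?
\sec{\left(3 \right)}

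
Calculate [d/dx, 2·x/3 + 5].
\frac{2}{3}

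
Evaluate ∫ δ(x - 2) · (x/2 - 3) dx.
-2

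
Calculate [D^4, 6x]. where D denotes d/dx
24D^{3}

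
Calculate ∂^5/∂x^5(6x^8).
40320 x^{3}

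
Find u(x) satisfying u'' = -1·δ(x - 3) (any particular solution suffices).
-\frac{|x - 3|}{2}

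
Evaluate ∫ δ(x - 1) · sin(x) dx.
\sin{\left(1 \right)}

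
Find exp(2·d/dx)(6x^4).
6 x^{4} + 48 x^{3} + 144 x^{2} + 192 x + 96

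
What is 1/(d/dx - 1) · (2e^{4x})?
\frac{2 e^{4 x}}{3}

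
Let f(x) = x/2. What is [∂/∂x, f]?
\frac{1}{2}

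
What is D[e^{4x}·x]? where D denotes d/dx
\left(4 x + 1\right) e^{4 x}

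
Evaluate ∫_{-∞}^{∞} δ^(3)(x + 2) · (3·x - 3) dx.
0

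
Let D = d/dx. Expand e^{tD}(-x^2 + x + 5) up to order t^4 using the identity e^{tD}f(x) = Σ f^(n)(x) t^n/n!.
- t^{2} - t \left(2 x - 1\right) - x^{2} + x + 5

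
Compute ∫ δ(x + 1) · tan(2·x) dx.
- \tan{\left(2 \right)}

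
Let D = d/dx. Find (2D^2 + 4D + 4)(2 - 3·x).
- 12 x - 4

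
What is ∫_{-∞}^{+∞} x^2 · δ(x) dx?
0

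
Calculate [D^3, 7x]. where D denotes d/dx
21D^{2}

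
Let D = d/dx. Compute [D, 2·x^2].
4 x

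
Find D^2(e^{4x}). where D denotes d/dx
16 e^{4 x}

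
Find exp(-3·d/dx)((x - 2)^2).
x^{2} - 10 x + 25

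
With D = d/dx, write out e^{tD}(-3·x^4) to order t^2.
3 x^{2} \left(- 6 t^{2} - 4 t x - x^{2}\right)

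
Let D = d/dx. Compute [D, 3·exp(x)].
3 e^{x}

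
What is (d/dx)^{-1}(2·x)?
x^{2}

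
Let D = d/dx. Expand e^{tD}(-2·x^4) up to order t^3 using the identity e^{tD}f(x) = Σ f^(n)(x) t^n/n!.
2 x \left(- 4 t^{3} - 6 t^{2} x - 4 t x^{2} - x^{3}\right)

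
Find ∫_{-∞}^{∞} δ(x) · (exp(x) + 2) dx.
3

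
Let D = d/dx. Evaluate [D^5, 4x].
20D^{4}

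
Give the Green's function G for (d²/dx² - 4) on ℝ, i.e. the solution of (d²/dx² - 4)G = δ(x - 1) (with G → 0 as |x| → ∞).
-\frac{e^{-2|x - 1|}}{4}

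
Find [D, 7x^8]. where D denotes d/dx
56 x^{7}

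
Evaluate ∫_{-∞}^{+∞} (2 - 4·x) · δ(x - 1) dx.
-2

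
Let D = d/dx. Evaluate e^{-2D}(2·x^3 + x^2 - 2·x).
2 x^{3} - 11 x^{2} + 18 x - 8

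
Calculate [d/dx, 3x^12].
36 x^{11}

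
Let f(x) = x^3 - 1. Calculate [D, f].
3 x^{2}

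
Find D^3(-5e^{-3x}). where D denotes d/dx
135 e^{- 3 x}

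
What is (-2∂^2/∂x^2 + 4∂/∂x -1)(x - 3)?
7 - x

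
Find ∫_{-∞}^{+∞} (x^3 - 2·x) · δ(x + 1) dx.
1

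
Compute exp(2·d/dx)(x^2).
x^{2} + 4 x + 4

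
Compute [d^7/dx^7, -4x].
-28\frac{d^{6}}{dx^{6}}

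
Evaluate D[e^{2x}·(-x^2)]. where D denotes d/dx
2 x \left(- x - 1\right) e^{2 x}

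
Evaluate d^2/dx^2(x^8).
56 x^{6}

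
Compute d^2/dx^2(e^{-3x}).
9 e^{- 3 x}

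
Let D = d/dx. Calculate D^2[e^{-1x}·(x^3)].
x \left(x^{2} - 6 x + 6\right) e^{- x}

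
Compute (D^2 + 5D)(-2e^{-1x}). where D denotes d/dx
8 e^{- x}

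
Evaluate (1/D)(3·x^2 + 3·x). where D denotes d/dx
x^{3} + \frac{3 x^{2}}{2}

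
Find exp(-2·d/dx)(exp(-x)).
e^{2 - x}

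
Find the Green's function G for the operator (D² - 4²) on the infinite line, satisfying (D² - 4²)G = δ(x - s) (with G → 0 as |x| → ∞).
-\frac{e^{-4|x-s|}}{8}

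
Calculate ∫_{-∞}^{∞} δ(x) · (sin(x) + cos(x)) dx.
1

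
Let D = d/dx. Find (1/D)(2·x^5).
\frac{x^{6}}{3}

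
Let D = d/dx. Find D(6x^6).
36 x^{5}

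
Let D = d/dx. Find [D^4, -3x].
-12D^{3}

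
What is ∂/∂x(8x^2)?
16 x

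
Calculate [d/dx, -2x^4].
- 8 x^{3}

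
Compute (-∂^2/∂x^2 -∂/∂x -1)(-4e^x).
12 e^{x}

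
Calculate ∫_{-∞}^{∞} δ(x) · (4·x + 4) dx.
4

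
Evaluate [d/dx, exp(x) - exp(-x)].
2 \cosh{\left(x \right)}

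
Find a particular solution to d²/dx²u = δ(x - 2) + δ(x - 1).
\frac{|x - 2|}{2} + \frac{|x - 1|}{2}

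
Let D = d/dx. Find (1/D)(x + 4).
\frac{x^{2}}{2} + 4 x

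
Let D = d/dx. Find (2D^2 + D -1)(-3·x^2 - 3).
3 x^{2} - 6 x - 9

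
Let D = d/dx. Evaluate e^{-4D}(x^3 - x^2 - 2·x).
x^{3} - 13 x^{2} + 54 x - 72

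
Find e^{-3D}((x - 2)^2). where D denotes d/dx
x^{2} - 10 x + 25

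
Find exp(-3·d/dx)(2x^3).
2 x^{3} - 18 x^{2} + 54 x - 54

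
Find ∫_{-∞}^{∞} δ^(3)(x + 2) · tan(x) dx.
- 6 \tan^{4}{\left(2 \right)} - 8 \tan^{2}{\left(2 \right)} - 2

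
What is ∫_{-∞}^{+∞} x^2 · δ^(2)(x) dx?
2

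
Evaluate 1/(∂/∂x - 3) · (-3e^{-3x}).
\frac{e^{- 3 x}}{2}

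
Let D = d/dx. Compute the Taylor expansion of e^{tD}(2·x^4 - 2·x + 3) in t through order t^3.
8 t^{3} x + 12 t^{2} x^{2} + 2 t \left(4 x^{3} - 1\right) + 2 x^{4} - 2 x + 3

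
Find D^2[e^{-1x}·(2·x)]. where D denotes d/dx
2 \left(x - 2\right) e^{- x}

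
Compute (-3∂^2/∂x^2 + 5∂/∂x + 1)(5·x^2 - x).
5 x^{2} + 49 x - 35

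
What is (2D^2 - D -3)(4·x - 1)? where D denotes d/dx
- 12 x - 1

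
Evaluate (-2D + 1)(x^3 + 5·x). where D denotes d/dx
x^{3} - 6 x^{2} + 5 x - 10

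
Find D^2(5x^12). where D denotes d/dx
660 x^{10}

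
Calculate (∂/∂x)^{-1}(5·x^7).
\frac{5 x^{8}}{8}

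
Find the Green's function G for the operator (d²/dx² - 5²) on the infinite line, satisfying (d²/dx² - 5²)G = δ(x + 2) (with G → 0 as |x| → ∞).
-\frac{e^{-5|x + 2|}}{10}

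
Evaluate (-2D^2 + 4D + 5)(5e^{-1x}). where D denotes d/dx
- 5 e^{- x}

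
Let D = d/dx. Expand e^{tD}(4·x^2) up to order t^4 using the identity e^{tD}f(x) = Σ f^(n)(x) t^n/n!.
4 t^{2} + 8 t x + 4 x^{2}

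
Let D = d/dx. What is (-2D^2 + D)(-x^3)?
3 x \left(4 - x\right)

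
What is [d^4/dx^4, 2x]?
8\frac{d^{3}}{dx^{3}}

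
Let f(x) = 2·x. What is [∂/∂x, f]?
2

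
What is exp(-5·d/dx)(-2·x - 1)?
9 - 2 x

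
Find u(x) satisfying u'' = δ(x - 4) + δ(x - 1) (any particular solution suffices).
\frac{|x - 4|}{2} + \frac{|x - 1|}{2}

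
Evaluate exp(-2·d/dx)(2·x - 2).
2 x - 6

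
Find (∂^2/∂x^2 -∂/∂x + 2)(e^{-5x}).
32 e^{- 5 x}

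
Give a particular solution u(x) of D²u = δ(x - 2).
\frac{|x - 2|}{2}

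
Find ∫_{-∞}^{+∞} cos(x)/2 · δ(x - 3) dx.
\frac{\cos{\left(3 \right)}}{2}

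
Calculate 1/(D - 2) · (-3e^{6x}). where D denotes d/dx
- \frac{3 e^{6 x}}{4}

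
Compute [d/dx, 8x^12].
96 x^{11}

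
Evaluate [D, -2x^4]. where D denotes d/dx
- 8 x^{3}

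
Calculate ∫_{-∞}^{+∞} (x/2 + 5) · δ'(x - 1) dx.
- \frac{1}{2}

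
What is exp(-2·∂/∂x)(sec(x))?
\sec{\left(x - 2 \right)}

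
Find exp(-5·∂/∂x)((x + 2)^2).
x^{2} - 6 x + 9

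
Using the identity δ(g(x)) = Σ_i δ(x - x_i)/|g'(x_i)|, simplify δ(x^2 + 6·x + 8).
\frac{\delta(x + 4) + \delta(x + 2)}{2}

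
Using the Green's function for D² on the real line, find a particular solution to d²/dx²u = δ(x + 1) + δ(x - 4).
\frac{|x + 1|}{2} + \frac{|x - 4|}{2}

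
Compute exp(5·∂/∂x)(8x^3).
8 x^{3} + 120 x^{2} + 600 x + 1000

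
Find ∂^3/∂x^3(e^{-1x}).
- e^{- x}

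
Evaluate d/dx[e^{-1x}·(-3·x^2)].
3 x \left(x - 2\right) e^{- x}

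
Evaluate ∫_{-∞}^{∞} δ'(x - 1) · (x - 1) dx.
-1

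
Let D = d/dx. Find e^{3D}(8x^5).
8 x^{5} + 120 x^{4} + 720 x^{3} + 2160 x^{2} + 3240 x + 1944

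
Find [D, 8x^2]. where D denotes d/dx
16 x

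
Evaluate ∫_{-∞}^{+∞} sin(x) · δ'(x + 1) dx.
- \cos{\left(1 \right)}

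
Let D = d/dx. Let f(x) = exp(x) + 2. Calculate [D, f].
e^{x}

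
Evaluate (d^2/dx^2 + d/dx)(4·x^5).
20 x^{3} \left(x + 4\right)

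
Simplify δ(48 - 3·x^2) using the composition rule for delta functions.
\frac{\delta(x - 4) + \delta(x + 4)}{24}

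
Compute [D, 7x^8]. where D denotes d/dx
56 x^{7}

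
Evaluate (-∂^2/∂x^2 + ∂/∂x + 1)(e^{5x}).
- 19 e^{5 x}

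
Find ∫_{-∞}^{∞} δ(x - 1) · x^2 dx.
1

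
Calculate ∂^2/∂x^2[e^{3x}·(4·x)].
\left(36 x + 24\right) e^{3 x}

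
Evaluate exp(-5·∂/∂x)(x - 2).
x - 7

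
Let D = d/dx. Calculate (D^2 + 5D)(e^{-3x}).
- 6 e^{- 3 x}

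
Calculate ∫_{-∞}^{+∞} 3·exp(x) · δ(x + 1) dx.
\frac{3}{e}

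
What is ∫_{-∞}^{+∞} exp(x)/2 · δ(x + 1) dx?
\frac{1}{2 e}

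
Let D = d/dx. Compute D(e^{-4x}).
- 4 e^{- 4 x}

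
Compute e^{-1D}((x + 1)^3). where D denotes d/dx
x^{3}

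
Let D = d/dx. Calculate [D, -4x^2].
- 8 x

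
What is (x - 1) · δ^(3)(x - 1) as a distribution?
-3\delta^{(2)}(x - 1)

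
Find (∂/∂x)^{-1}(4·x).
2 x^{2}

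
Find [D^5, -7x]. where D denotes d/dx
-35D^{4}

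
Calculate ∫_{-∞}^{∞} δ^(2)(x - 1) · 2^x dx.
2 \log{\left(2 \right)}^{2}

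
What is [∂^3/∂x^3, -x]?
-3\frac{d^{2}}{dx^{2}}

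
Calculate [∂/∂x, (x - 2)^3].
3 \left(x - 2\right)^{2}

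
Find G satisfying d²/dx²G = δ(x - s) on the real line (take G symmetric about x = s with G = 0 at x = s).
\frac{|x - s|}{2}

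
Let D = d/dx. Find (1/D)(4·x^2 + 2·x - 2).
\frac{4 x^{3}}{3} + x^{2} - 2 x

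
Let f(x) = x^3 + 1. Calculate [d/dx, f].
3 x^{2}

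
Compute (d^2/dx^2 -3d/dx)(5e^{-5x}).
200 e^{- 5 x}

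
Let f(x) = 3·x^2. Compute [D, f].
6 x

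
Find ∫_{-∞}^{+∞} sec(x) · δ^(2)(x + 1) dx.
\left(1 + 2 \tan^{2}{\left(1 \right)}\right) \sec{\left(1 \right)}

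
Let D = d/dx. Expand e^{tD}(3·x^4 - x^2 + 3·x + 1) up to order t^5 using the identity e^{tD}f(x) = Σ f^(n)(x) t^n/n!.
3 t^{4} + 12 t^{3} x + t^{2} \left(18 x^{2} - 1\right) + t \left(12 x^{3} - 2 x + 3\right) + 3 x^{4} - x^{2} + 3 x + 1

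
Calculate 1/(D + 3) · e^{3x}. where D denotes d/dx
\frac{e^{3 x}}{6}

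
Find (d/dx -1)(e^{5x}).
4 e^{5 x}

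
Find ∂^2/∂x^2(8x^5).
160 x^{3}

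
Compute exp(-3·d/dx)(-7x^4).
- 7 x^{4} + 84 x^{3} - 378 x^{2} + 756 x - 567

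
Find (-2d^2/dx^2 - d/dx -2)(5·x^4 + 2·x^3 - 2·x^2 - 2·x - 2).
- 10 x^{4} - 24 x^{3} - 122 x^{2} - 16 x + 14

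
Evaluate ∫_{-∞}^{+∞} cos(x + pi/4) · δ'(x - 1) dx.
\sin{\left(\frac{\pi}{4} + 1 \right)}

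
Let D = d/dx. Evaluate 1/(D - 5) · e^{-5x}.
- \frac{e^{- 5 x}}{10}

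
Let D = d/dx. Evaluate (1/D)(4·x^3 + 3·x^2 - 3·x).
x^{4} + x^{3} - \frac{3 x^{2}}{2}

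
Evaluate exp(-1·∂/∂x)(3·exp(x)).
3 e^{x - 1}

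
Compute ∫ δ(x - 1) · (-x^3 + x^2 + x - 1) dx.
0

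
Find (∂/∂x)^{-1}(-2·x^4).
- \frac{2 x^{5}}{5}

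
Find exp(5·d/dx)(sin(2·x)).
\sin{\left(2 x + 10 \right)}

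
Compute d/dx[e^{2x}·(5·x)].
\left(10 x + 5\right) e^{2 x}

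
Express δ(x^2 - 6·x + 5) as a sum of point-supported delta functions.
\frac{\delta(x - 1) + \delta(x - 5)}{4}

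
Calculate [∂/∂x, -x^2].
- 2 x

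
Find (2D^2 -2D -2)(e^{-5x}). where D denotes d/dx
58 e^{- 5 x}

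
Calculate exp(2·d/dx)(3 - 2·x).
- 2 x - 1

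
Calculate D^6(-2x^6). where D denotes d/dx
-1440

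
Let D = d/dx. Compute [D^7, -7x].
-49D^{6}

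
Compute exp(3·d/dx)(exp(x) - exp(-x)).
2 \sinh{\left(x + 3 \right)}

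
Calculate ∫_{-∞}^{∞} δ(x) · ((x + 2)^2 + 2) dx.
6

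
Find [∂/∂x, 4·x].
4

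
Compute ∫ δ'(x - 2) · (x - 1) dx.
-1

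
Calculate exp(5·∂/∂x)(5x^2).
5 x^{2} + 50 x + 125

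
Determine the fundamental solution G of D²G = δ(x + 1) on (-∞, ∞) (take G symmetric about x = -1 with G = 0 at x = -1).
\frac{|x + 1|}{2}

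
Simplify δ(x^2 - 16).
\frac{\delta(x + 4) + \delta(x - 4)}{8}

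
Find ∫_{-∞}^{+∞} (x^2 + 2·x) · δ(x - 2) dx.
8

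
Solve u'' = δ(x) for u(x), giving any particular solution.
\frac{|x|}{2}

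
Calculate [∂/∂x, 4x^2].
8 x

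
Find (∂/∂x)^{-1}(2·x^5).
\frac{x^{6}}{3}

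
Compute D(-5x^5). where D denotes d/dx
- 25 x^{4}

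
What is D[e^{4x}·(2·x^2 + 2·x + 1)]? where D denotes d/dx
\left(8 x^{2} + 12 x + 6\right) e^{4 x}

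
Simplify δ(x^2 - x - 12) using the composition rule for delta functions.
\frac{\delta(x + 3) + \delta(x - 4)}{7}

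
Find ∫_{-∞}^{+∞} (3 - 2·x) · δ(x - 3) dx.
-3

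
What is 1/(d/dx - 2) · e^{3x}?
e^{3 x}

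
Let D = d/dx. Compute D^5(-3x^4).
0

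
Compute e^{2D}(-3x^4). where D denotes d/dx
- 3 x^{4} - 24 x^{3} - 72 x^{2} - 96 x - 48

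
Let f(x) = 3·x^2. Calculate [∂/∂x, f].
6 x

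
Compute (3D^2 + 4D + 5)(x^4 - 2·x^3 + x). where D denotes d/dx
5 x^{4} + 6 x^{3} + 12 x^{2} - 31 x + 4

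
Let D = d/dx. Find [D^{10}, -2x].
-20D^{9}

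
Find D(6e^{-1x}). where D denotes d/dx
- 6 e^{- x}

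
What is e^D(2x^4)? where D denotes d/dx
2 x^{4} + 8 x^{3} + 12 x^{2} + 8 x + 2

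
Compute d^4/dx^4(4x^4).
96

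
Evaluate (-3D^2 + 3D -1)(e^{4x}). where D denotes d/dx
- 37 e^{4 x}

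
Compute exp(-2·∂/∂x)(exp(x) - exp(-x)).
- e^{2 - x} + e^{x - 2}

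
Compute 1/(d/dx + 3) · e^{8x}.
\frac{e^{8 x}}{11}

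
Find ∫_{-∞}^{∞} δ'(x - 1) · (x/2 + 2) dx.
- \frac{1}{2}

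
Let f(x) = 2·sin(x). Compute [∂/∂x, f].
2 \cos{\left(x \right)}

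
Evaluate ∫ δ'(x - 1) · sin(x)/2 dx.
- \frac{\cos{\left(1 \right)}}{2}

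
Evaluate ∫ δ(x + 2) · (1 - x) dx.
3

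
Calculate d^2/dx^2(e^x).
e^{x}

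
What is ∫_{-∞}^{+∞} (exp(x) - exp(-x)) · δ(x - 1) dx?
2 \sinh{\left(1 \right)}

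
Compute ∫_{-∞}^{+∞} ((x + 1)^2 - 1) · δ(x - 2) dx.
8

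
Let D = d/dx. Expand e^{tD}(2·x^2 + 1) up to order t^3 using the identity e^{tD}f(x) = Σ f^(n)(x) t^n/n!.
2 t^{2} + 4 t x + 2 x^{2} + 1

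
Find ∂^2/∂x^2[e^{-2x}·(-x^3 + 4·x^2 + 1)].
2 \left(- 2 x^{3} + 14 x^{2} - 19 x + 6\right) e^{- 2 x}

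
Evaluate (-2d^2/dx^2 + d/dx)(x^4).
4 x^{2} \left(x - 6\right)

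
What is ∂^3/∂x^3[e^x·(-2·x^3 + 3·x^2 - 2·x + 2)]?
\left(- 2 x^{3} - 15 x^{2} - 20 x + 2\right) e^{x}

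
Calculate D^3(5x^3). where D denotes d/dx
30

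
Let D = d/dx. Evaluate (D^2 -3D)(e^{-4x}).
28 e^{- 4 x}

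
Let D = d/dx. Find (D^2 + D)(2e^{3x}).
24 e^{3 x}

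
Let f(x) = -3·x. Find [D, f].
-3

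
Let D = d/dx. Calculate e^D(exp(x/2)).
e^{\frac{x}{2} + \frac{1}{2}}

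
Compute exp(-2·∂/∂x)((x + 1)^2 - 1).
x \left(x - 2\right)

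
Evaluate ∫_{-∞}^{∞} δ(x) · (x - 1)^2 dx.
1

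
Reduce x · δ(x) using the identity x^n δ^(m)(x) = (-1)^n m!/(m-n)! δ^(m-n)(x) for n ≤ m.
0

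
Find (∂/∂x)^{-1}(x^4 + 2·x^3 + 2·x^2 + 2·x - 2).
\frac{x^{5}}{5} + \frac{x^{4}}{2} + \frac{2 x^{3}}{3} + x^{2} - 2 x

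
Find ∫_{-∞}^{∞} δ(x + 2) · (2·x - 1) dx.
-5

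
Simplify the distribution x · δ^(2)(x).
-2\delta'(x)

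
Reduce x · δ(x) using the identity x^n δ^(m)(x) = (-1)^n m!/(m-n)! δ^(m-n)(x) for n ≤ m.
0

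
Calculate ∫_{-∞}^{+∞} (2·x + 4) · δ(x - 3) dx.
10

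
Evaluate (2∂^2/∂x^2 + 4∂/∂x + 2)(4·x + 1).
8 x + 18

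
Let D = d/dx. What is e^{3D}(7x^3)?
7 x^{3} + 63 x^{2} + 189 x + 189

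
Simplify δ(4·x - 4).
\frac{\delta(x - 1)}{4}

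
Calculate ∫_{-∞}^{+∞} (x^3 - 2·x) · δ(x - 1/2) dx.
- \frac{7}{8}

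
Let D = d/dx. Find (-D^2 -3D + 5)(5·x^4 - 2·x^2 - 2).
25 x^{4} - 60 x^{3} - 70 x^{2} + 12 x - 6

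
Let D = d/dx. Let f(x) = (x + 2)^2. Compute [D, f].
2 x + 4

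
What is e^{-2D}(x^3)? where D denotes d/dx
x^{3} - 6 x^{2} + 12 x - 8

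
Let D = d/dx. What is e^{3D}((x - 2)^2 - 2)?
x^{2} + 2 x - 1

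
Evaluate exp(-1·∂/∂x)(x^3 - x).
x \left(x^{2} - 3 x + 2\right)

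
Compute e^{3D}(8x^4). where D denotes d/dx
8 x^{4} + 96 x^{3} + 432 x^{2} + 864 x + 648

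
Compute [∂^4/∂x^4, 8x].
32\frac{d^{3}}{dx^{3}}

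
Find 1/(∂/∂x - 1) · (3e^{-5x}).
- \frac{e^{- 5 x}}{2}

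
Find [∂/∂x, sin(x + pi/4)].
\cos{\left(x + \frac{\pi}{4} \right)}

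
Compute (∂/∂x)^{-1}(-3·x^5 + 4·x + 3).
- \frac{x^{6}}{2} + 2 x^{2} + 3 x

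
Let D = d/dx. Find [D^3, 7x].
21D^{2}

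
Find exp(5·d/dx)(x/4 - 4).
\frac{x}{4} - \frac{11}{4}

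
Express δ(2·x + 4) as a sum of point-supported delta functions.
\frac{\delta(x + 2)}{2}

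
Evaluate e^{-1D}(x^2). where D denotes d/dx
x^{2} - 2 x + 1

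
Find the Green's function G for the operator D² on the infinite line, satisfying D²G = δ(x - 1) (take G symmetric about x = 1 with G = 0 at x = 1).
\frac{|x - 1|}{2}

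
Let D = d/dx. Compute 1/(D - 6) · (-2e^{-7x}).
\frac{2 e^{- 7 x}}{13}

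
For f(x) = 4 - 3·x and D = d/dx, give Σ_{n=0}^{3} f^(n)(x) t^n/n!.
- 3 t - 3 x + 4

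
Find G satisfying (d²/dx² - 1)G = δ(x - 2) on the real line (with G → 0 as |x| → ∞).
-\frac{e^{-|x - 2|}}{2}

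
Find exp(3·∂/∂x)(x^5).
x^{5} + 15 x^{4} + 90 x^{3} + 270 x^{2} + 405 x + 243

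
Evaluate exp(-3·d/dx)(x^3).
x^{3} - 9 x^{2} + 27 x - 27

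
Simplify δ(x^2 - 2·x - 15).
\frac{\delta(x - 5) + \delta(x + 3)}{8}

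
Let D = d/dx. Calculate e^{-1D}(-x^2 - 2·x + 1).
2 - x^{2}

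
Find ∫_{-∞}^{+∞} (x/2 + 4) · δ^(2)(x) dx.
0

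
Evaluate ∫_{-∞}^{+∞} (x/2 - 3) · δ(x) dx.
-3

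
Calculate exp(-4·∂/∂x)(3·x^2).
3 x^{2} - 24 x + 48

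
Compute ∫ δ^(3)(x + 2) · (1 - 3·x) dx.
0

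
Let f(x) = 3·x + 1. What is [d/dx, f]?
3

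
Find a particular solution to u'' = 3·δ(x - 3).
\frac{3|x - 3|}{2}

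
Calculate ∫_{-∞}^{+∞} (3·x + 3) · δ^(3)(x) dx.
0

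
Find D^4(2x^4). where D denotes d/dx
48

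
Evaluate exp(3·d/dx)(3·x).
3 x + 9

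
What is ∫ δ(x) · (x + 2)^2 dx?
4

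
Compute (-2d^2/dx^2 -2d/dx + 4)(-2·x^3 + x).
- 8 x^{3} + 12 x^{2} + 28 x - 2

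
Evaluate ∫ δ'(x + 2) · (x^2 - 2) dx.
4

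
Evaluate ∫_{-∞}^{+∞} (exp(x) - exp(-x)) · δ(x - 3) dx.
2 \sinh{\left(3 \right)}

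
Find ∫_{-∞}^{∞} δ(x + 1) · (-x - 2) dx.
-1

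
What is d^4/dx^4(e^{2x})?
16 e^{2 x}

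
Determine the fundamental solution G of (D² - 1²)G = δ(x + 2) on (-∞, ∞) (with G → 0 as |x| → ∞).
-\frac{e^{-|x + 2|}}{2}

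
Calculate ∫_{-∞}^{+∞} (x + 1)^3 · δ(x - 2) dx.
27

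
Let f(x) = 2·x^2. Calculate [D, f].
4 x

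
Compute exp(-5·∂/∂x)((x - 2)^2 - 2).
x^{2} - 14 x + 47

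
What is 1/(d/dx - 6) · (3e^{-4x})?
- \frac{3 e^{- 4 x}}{10}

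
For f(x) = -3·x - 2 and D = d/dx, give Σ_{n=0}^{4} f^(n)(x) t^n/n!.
- 3 t - 3 x - 2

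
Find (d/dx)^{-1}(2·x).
x^{2}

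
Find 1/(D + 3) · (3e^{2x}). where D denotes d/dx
\frac{3 e^{2 x}}{5}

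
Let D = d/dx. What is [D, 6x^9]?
54 x^{8}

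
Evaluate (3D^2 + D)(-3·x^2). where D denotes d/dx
- 6 x - 18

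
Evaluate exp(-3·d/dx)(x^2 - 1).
x^{2} - 6 x + 8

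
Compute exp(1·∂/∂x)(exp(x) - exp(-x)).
2 \sinh{\left(x + 1 \right)}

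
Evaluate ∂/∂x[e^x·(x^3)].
x^{2} \left(x + 3\right) e^{x}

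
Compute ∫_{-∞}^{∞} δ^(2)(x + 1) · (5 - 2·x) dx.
0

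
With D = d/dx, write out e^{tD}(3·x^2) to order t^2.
3 t^{2} + 6 t x + 3 x^{2}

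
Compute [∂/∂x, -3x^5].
- 15 x^{4}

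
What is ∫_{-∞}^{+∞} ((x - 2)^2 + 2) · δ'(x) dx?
4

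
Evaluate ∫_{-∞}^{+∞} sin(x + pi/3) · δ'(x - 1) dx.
- \cos{\left(1 + \frac{\pi}{3} \right)}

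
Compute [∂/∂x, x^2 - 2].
2 x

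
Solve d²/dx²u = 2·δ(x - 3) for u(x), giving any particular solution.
|x - 3|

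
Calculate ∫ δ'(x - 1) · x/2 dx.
- \frac{1}{2}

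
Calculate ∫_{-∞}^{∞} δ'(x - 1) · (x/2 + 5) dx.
- \frac{1}{2}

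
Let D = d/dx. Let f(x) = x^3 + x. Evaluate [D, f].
3 x^{2} + 1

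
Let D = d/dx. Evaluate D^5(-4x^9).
- 60480 x^{4}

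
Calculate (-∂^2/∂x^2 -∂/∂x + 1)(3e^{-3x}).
- 15 e^{- 3 x}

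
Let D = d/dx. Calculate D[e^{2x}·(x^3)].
x^{2} \left(2 x + 3\right) e^{2 x}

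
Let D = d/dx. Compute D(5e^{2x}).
10 e^{2 x}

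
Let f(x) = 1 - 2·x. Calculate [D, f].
-2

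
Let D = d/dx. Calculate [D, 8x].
8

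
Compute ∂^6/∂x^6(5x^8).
100800 x^{2}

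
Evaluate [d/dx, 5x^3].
15 x^{2}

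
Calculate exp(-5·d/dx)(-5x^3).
- 5 x^{3} + 75 x^{2} - 375 x + 625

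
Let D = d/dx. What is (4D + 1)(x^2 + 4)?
x^{2} + 8 x + 4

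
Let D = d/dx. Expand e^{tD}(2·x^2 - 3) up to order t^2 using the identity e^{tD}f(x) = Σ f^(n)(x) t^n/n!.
2 t^{2} + 4 t x + 2 x^{2} - 3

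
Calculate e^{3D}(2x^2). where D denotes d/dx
2 x^{2} + 12 x + 18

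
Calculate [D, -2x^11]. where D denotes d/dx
- 22 x^{10}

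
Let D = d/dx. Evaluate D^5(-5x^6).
- 3600 x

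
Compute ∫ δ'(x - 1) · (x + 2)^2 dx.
-6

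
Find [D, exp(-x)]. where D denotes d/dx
- e^{- x}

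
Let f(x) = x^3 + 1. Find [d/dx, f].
3 x^{2}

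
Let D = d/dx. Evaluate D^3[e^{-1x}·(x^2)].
\left(- x^{2} + 6 x - 6\right) e^{- x}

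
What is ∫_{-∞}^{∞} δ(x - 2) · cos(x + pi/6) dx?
\cos{\left(\frac{\pi}{6} + 2 \right)}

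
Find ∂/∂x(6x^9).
54 x^{8}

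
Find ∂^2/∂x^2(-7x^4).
- 84 x^{2}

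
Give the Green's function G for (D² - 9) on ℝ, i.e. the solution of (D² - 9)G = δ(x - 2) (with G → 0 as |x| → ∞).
-\frac{e^{-3|x - 2|}}{6}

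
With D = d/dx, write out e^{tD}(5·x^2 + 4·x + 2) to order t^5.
5 t^{2} + 2 t \left(5 x + 2\right) + 5 x^{2} + 4 x + 2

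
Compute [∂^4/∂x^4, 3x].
12\frac{d^{3}}{dx^{3}}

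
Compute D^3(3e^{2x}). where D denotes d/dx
24 e^{2 x}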